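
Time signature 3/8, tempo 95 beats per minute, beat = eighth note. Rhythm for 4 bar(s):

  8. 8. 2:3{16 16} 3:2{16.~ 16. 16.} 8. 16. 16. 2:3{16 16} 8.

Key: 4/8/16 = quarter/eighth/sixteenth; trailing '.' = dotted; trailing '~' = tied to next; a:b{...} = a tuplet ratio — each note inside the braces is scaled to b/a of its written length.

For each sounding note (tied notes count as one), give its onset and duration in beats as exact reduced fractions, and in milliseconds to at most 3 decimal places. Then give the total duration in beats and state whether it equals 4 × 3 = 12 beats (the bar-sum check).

1) 0.0ms=0b +947.368ms=3/2b
2) 947.368ms=3/2b +947.368ms=3/2b
3) 1894.737ms=3b +473.684ms=3/4b
4) 2368.421ms=15/4b +473.684ms=3/4b
5) 2842.105ms=9/2b +631.579ms=1b
6) 3473.684ms=11/2b +315.789ms=1/2b
7) 3789.474ms=6b +947.368ms=3/2b
8) 4736.842ms=15/2b +473.684ms=3/4b
9) 5210.526ms=33/4b +473.684ms=3/4b
10) 5684.211ms=9b +473.684ms=3/4b
11) 6157.895ms=39/4b +473.684ms=3/4b
12) 6631.579ms=21/2b +947.368ms=3/2b
Σ=12b of 12 (95bpm 3/8) — PASS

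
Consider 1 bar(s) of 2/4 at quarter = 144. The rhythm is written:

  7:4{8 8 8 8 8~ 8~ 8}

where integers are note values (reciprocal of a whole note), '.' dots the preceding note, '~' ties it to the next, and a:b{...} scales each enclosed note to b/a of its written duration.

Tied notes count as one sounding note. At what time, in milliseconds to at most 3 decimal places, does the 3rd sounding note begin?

note 3 onset = 4/7b = 238.095ms

1. 0.0ms @ 0 + 119.048ms (2/7)
2. 119.048ms @ 2/7 + 119.048ms (2/7)
3. 238.095ms @ 4/7 + 119.048ms (2/7)
4. 357.143ms @ 6/7 + 119.048ms (2/7)
5. 476.19ms @ 8/7 + 357.143ms (6/7)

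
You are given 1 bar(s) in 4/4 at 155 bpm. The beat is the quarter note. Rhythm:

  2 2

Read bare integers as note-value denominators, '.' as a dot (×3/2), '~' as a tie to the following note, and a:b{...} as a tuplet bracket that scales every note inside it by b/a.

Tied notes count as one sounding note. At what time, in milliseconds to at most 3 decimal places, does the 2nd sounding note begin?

1. 0.0ms @ 0 + 774.194ms (2)
2. 774.194ms @ 2 + 774.194ms (2)

note 2 onset = 2b = 774.194ms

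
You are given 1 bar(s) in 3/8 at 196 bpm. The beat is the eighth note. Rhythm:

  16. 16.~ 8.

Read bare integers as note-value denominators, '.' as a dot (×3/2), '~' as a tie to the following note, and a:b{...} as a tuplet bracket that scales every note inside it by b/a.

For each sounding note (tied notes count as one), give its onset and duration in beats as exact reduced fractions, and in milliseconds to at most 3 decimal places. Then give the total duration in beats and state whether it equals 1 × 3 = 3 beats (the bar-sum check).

1) 0.0ms=0b +229.592ms=3/4b
2) 229.592ms=3/4b +688.776ms=9/4b
Σ=3b of 3 (196bpm 3/8) — PASS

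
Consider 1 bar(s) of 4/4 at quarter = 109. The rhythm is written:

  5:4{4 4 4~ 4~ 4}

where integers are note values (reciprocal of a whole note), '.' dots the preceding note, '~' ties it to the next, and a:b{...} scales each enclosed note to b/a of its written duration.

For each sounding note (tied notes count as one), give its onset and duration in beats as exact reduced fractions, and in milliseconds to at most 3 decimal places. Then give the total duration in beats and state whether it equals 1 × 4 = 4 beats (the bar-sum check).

1) 0.0ms=0b +440.367ms=4/5b
2) 440.367ms=4/5b +440.367ms=4/5b
3) 880.734ms=8/5b +1321.101ms=12/5b
Σ=4b of 4 (109bpm 4/4) — PASS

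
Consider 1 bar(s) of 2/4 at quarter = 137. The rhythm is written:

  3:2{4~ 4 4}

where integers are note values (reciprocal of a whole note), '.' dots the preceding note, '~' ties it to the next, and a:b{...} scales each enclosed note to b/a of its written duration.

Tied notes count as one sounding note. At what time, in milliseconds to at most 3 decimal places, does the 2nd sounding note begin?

1. 0.0ms @ 0 + 583.942ms (4/3)
2. 583.942ms @ 4/3 + 291.971ms (2/3)

note 2 onset = 4/3b = 583.942ms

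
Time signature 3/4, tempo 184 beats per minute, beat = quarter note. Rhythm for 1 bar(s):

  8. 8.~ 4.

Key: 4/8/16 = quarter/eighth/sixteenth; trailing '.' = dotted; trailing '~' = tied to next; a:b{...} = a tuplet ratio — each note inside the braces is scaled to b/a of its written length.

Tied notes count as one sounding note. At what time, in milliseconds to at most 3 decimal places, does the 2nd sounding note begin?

note 2 onset = 3/4b = 244.565ms

1. 0.0ms @ 0 + 244.565ms (3/4)
2. 244.565ms @ 3/4 + 733.696ms (9/4)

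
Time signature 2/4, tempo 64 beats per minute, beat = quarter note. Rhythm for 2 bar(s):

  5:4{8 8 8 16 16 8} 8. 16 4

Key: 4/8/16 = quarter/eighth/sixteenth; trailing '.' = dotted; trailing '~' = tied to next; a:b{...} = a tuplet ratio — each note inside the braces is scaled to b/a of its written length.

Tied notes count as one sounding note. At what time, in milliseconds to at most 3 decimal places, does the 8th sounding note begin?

1. 0.0ms @ 0 + 375.0ms (2/5)
2. 375.0ms @ 2/5 + 375.0ms (2/5)
3. 750.0ms @ 4/5 + 375.0ms (2/5)
4. 1125.0ms @ 6/5 + 187.5ms (1/5)
5. 1312.5ms @ 7/5 + 187.5ms (1/5)
6. 1500.0ms @ 8/5 + 375.0ms (2/5)
7. 1875.0ms @ 2 + 703.125ms (3/4)
8. 2578.125ms @ 11/4 + 234.375ms (1/4)
9. 2812.5ms @ 3 + 937.5ms (1)

note 8 onset = 11/4b = 2578.125ms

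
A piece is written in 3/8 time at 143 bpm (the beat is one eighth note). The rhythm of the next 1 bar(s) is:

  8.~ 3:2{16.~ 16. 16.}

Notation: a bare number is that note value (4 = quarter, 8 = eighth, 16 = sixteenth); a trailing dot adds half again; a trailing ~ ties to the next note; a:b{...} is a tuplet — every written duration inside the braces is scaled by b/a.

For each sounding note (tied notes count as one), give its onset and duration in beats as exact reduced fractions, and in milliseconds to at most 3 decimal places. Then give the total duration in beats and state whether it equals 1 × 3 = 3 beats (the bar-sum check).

1) 0.0ms=0b +1048.951ms=5/2b
2) 1048.951ms=5/2b +209.79ms=1/2b
Σ=3b of 3 (143bpm 3/8) — PASS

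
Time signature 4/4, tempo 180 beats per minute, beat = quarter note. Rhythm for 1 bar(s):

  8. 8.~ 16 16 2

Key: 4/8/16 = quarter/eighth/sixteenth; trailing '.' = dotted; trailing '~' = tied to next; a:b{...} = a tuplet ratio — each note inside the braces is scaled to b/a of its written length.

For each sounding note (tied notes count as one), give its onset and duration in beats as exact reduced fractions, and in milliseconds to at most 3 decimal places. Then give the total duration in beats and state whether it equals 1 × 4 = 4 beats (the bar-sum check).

1) 0.0ms=0b +250.0ms=3/4b
2) 250.0ms=3/4b +333.333ms=1b
3) 583.333ms=7/4b +83.333ms=1/4b
4) 666.667ms=2b +666.667ms=2b
Σ=4b of 4 (180bpm 4/4) — PASS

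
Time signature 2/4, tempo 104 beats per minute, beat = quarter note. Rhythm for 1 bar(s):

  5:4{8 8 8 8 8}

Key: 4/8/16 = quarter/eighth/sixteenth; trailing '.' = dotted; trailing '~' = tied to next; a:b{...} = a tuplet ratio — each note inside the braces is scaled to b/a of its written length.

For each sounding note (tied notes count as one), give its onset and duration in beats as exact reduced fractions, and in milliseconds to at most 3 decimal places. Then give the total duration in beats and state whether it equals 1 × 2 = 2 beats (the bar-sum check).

1) 0.0ms=0b +230.769ms=2/5b
2) 230.769ms=2/5b +230.769ms=2/5b
3) 461.538ms=4/5b +230.769ms=2/5b
4) 692.308ms=6/5b +230.769ms=2/5b
5) 923.077ms=8/5b +230.769ms=2/5b
Σ=2b of 2 (104bpm 2/4) — PASS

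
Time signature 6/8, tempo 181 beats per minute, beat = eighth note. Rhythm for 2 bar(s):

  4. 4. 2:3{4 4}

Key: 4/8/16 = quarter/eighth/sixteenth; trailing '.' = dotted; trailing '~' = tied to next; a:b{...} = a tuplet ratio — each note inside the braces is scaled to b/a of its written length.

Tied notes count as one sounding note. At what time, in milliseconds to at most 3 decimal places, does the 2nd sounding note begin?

note 2 onset = 3b = 994.475ms

1. 0.0ms @ 0 + 994.475ms (3)
2. 994.475ms @ 3 + 994.475ms (3)
3. 1988.95ms @ 6 + 994.475ms (3)
4. 2983.425ms @ 9 + 994.475ms (3)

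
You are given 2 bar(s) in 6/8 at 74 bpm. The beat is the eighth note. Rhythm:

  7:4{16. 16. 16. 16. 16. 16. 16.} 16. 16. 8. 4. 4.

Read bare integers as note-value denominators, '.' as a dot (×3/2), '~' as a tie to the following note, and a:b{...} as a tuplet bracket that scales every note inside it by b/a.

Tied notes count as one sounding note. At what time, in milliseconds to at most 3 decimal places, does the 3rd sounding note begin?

1. 0.0ms @ 0 + 347.49ms (3/7)
2. 347.49ms @ 3/7 + 347.49ms (3/7)
3. 694.981ms @ 6/7 + 347.49ms (3/7)
4. 1042.471ms @ 9/7 + 347.49ms (3/7)
5. 1389.961ms @ 12/7 + 347.49ms (3/7)
6. 1737.452ms @ 15/7 + 347.49ms (3/7)
7. 2084.942ms @ 18/7 + 347.49ms (3/7)
8. 2432.432ms @ 3 + 608.108ms (3/4)
9. 3040.541ms @ 15/4 + 608.108ms (3/4)
10. 3648.649ms @ 9/2 + 1216.216ms (3/2)
11. 4864.865ms @ 6 + 2432.432ms (3)
12. 7297.297ms @ 9 + 2432.432ms (3)

note 3 onset = 6/7b = 694.981ms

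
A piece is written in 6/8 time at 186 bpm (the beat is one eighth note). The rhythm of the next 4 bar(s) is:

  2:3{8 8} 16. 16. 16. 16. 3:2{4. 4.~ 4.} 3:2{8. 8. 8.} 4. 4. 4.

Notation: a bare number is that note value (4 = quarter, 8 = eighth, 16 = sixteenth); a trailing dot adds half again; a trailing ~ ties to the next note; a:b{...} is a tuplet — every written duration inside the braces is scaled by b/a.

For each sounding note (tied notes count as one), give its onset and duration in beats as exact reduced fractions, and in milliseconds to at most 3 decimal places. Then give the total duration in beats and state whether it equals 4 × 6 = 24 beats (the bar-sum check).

1) 0.0ms=0b +483.871ms=3/2b
2) 483.871ms=3/2b +483.871ms=3/2b
3) 967.742ms=3b +241.935ms=3/4b
4) 1209.677ms=15/4b +241.935ms=3/4b
5) 1451.613ms=9/2b +241.935ms=3/4b
6) 1693.548ms=21/4b +241.935ms=3/4b
7) 1935.484ms=6b +645.161ms=2b
8) 2580.645ms=8b +1290.323ms=4b
9) 3870.968ms=12b +322.581ms=1b
10) 4193.548ms=13b +322.581ms=1b
11) 4516.129ms=14b +322.581ms=1b
12) 4838.71ms=15b +967.742ms=3b
13) 5806.452ms=18b +967.742ms=3b
14) 6774.194ms=21b +967.742ms=3b
Σ=24b of 24 (186bpm 6/8) — PASS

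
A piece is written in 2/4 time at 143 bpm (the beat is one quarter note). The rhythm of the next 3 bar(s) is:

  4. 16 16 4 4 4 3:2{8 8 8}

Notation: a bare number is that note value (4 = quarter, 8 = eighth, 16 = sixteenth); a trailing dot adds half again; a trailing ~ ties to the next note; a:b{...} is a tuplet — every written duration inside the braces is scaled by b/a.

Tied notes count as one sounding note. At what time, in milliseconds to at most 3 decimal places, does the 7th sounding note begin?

note 7 onset = 5b = 2097.902ms

1. 0.0ms @ 0 + 629.371ms (3/2)
2. 629.371ms @ 3/2 + 104.895ms (1/4)
3. 734.266ms @ 7/4 + 104.895ms (1/4)
4. 839.161ms @ 2 + 419.58ms (1)
5. 1258.741ms @ 3 + 419.58ms (1)
6. 1678.322ms @ 4 + 419.58ms (1)
7. 2097.902ms @ 5 + 139.86ms (1/3)
8. 2237.762ms @ 16/3 + 139.86ms (1/3)
9. 2377.622ms @ 17/3 + 139.86ms (1/3)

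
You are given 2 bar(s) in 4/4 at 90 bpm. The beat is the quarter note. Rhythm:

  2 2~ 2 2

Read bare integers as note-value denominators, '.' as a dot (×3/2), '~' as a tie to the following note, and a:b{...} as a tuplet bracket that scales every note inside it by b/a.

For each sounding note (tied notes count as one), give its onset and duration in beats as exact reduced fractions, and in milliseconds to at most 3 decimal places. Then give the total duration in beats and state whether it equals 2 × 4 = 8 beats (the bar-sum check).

1) 0.0ms=0b +1333.333ms=2b
2) 1333.333ms=2b +2666.667ms=4b
3) 4000.0ms=6b +1333.333ms=2b
Σ=8b of 8 (90bpm 4/4) — PASS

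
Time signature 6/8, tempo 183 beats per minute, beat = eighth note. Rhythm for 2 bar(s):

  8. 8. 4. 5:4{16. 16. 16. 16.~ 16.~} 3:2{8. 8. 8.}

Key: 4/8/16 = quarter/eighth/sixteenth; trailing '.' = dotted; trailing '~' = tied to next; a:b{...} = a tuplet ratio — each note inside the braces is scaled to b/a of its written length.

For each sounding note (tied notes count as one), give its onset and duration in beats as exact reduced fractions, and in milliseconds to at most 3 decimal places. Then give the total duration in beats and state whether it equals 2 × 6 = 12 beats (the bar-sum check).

1) 0.0ms=0b +491.803ms=3/2b
2) 491.803ms=3/2b +491.803ms=3/2b
3) 983.607ms=3b +983.607ms=3b
4) 1967.213ms=6b +196.721ms=3/5b
5) 2163.934ms=33/5b +196.721ms=3/5b
6) 2360.656ms=36/5b +196.721ms=3/5b
7) 2557.377ms=39/5b +721.311ms=11/5b
8) 3278.689ms=10b +327.869ms=1b
9) 3606.557ms=11b +327.869ms=1b
Σ=12b of 12 (183bpm 6/8) — PASS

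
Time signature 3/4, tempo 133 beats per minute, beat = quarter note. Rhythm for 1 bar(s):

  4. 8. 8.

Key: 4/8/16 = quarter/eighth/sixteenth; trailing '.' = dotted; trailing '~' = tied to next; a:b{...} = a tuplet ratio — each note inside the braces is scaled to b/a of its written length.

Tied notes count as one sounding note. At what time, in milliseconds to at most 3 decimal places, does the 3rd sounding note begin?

note 3 onset = 9/4b = 1015.038ms

1. 0.0ms @ 0 + 676.692ms (3/2)
2. 676.692ms @ 3/2 + 338.346ms (3/4)
3. 1015.038ms @ 9/4 + 338.346ms (3/4)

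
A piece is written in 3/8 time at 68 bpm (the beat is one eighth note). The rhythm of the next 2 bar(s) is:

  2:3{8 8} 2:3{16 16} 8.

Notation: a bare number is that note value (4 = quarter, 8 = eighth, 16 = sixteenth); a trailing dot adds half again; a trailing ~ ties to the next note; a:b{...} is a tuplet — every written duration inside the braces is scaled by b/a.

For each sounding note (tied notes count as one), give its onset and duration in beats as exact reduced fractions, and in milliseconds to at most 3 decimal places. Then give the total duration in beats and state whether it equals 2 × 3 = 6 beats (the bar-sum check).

1) 0.0ms=0b +1323.529ms=3/2b
2) 1323.529ms=3/2b +1323.529ms=3/2b
3) 2647.059ms=3b +661.765ms=3/4b
4) 3308.824ms=15/4b +661.765ms=3/4b
5) 3970.588ms=9/2b +1323.529ms=3/2b
Σ=6b of 6 (68bpm 3/8) — PASS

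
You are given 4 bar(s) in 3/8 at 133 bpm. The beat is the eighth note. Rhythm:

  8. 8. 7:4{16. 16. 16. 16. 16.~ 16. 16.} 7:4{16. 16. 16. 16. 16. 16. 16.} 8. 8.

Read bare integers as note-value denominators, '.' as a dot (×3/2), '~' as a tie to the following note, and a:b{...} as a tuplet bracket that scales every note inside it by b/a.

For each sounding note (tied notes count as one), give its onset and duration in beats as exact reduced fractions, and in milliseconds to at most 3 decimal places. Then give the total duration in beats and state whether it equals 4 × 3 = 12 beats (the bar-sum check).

1) 0.0ms=0b +676.692ms=3/2b
2) 676.692ms=3/2b +676.692ms=3/2b
3) 1353.383ms=3b +193.34ms=3/7b
4) 1546.724ms=24/7b +193.34ms=3/7b
5) 1740.064ms=27/7b +193.34ms=3/7b
6) 1933.405ms=30/7b +193.34ms=3/7b
7) 2126.745ms=33/7b +386.681ms=6/7b
8) 2513.426ms=39/7b +193.34ms=3/7b
9) 2706.767ms=6b +193.34ms=3/7b
10) 2900.107ms=45/7b +193.34ms=3/7b
11) 3093.448ms=48/7b +193.34ms=3/7b
12) 3286.788ms=51/7b +193.34ms=3/7b
13) 3480.129ms=54/7b +193.34ms=3/7b
14) 3673.469ms=57/7b +193.34ms=3/7b
15) 3866.81ms=60/7b +193.34ms=3/7b
16) 4060.15ms=9b +676.692ms=3/2b
17) 4736.842ms=21/2b +676.692ms=3/2b
Σ=12b of 12 (133bpm 3/8) — PASS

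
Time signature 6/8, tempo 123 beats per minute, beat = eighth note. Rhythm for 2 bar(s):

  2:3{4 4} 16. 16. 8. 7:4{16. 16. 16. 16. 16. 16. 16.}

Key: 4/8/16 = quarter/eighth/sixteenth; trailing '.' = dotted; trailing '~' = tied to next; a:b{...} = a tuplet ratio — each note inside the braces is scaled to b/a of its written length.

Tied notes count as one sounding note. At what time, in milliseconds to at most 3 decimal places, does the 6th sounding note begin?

1. 0.0ms @ 0 + 1463.415ms (3)
2. 1463.415ms @ 3 + 1463.415ms (3)
3. 2926.829ms @ 6 + 365.854ms (3/4)
4. 3292.683ms @ 27/4 + 365.854ms (3/4)
5. 3658.537ms @ 15/2 + 731.707ms (3/2)
6. 4390.244ms @ 9 + 209.059ms (3/7)
7. 4599.303ms @ 66/7 + 209.059ms (3/7)
8. 4808.362ms @ 69/7 + 209.059ms (3/7)
9. 5017.422ms @ 72/7 + 209.059ms (3/7)
10. 5226.481ms @ 75/7 + 209.059ms (3/7)
11. 5435.54ms @ 78/7 + 209.059ms (3/7)
12. 5644.599ms @ 81/7 + 209.059ms (3/7)

note 6 onset = 9b = 4390.244ms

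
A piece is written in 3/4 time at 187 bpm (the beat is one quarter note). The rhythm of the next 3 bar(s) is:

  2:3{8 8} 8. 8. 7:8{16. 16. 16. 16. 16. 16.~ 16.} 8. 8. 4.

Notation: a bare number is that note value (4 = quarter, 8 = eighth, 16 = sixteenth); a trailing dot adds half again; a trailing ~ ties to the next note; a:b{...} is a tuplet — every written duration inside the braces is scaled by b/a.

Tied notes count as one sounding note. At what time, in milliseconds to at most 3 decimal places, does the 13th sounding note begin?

note 13 onset = 15/2b = 2406.417ms

1. 0.0ms @ 0 + 240.642ms (3/4)
2. 240.642ms @ 3/4 + 240.642ms (3/4)
3. 481.283ms @ 3/2 + 240.642ms (3/4)
4. 721.925ms @ 9/4 + 240.642ms (3/4)
5. 962.567ms @ 3 + 137.51ms (3/7)
6. 1100.076ms @ 24/7 + 137.51ms (3/7)
7. 1237.586ms @ 27/7 + 137.51ms (3/7)
8. 1375.095ms @ 30/7 + 137.51ms (3/7)
9. 1512.605ms @ 33/7 + 137.51ms (3/7)
10. 1650.115ms @ 36/7 + 275.019ms (6/7)
11. 1925.134ms @ 6 + 240.642ms (3/4)
12. 2165.775ms @ 27/4 + 240.642ms (3/4)
13. 2406.417ms @ 15/2 + 481.283ms (3/2)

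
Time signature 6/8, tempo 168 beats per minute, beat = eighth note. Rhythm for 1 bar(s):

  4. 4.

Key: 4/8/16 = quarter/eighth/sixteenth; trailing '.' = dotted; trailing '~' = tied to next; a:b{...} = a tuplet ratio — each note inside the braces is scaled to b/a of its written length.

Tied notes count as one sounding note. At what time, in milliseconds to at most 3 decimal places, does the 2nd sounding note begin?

note 2 onset = 3b = 1071.429ms

1. 0.0ms @ 0 + 1071.429ms (3)
2. 1071.429ms @ 3 + 1071.429ms (3)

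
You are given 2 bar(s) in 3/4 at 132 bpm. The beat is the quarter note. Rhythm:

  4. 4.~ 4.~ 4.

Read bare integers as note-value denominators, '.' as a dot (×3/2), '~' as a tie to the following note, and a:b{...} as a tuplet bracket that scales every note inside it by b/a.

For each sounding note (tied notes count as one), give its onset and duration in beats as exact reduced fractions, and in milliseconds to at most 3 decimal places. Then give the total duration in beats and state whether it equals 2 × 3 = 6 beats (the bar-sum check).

1) 0.0ms=0b +681.818ms=3/2b
2) 681.818ms=3/2b +2045.455ms=9/2b
Σ=6b of 6 (132bpm 3/4) — PASS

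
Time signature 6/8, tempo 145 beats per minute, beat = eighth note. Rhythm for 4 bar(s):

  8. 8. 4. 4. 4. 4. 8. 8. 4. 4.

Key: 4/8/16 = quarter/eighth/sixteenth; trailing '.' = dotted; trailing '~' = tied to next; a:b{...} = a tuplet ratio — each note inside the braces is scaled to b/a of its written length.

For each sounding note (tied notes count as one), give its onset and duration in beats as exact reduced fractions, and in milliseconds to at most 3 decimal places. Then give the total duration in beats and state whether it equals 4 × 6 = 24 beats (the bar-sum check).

1) 0.0ms=0b +620.69ms=3/2b
2) 620.69ms=3/2b +620.69ms=3/2b
3) 1241.379ms=3b +1241.379ms=3b
4) 2482.759ms=6b +1241.379ms=3b
5) 3724.138ms=9b +1241.379ms=3b
6) 4965.517ms=12b +1241.379ms=3b
7) 6206.897ms=15b +620.69ms=3/2b
8) 6827.586ms=33/2b +620.69ms=3/2b
9) 7448.276ms=18b +1241.379ms=3b
10) 8689.655ms=21b +1241.379ms=3b
Σ=24b of 24 (145bpm 6/8) — PASS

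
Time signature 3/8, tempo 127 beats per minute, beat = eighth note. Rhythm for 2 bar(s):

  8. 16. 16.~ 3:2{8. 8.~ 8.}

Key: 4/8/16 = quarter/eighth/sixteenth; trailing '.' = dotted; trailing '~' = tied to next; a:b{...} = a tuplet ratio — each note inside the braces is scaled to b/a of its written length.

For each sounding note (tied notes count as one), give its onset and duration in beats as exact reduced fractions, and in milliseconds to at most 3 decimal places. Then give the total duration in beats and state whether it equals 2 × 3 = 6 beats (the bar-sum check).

1) 0.0ms=0b +708.661ms=3/2b
2) 708.661ms=3/2b +354.331ms=3/4b
3) 1062.992ms=9/4b +826.772ms=7/4b
4) 1889.764ms=4b +944.882ms=2b
Σ=6b of 6 (127bpm 3/8) — PASS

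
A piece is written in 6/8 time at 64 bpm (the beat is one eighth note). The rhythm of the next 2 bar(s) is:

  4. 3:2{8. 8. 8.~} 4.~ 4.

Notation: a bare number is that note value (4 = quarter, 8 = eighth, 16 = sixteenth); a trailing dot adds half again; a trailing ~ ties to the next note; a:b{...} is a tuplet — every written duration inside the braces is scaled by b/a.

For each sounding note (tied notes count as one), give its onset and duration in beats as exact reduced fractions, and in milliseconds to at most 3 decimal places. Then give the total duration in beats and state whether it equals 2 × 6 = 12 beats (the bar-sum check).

1) 0.0ms=0b +2812.5ms=3b
2) 2812.5ms=3b +937.5ms=1b
3) 3750.0ms=4b +937.5ms=1b
4) 4687.5ms=5b +6562.5ms=7b
Σ=12b of 12 (64bpm 6/8) — PASS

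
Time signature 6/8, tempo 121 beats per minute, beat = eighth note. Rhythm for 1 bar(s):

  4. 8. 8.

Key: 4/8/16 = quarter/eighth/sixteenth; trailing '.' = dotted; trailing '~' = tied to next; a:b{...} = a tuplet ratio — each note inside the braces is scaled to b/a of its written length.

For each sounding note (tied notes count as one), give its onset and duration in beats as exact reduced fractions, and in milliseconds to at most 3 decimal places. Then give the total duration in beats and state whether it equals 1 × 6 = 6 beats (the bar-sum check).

1) 0.0ms=0b +1487.603ms=3b
2) 1487.603ms=3b +743.802ms=3/2b
3) 2231.405ms=9/2b +743.802ms=3/2b
Σ=6b of 6 (121bpm 6/8) — PASS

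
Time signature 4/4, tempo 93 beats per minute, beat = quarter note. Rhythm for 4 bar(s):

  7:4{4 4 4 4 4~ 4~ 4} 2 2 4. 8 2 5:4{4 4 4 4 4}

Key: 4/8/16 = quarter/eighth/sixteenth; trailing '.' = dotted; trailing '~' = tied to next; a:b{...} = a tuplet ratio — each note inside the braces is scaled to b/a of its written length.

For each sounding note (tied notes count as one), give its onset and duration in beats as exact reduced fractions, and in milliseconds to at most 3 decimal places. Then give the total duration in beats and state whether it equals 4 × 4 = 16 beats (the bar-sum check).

1) 0.0ms=0b +368.664ms=4/7b
2) 368.664ms=4/7b +368.664ms=4/7b
3) 737.327ms=8/7b +368.664ms=4/7b
4) 1105.991ms=12/7b +368.664ms=4/7b
5) 1474.654ms=16/7b +1105.991ms=12/7b
6) 2580.645ms=4b +1290.323ms=2b
7) 3870.968ms=6b +1290.323ms=2b
8) 5161.29ms=8b +967.742ms=3/2b
9) 6129.032ms=19/2b +322.581ms=1/2b
10) 6451.613ms=10b +1290.323ms=2b
11) 7741.935ms=12b +516.129ms=4/5b
12) 8258.065ms=64/5b +516.129ms=4/5b
13) 8774.194ms=68/5b +516.129ms=4/5b
14) 9290.323ms=72/5b +516.129ms=4/5b
15) 9806.452ms=76/5b +516.129ms=4/5b
Σ=16b of 16 (93bpm 4/4) — PASS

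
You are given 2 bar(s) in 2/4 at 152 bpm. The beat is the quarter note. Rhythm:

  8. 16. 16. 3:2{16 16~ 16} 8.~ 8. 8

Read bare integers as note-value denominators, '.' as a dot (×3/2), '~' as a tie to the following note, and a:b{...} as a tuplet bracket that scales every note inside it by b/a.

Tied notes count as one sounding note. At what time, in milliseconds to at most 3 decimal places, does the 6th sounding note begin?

1. 0.0ms @ 0 + 296.053ms (3/4)
2. 296.053ms @ 3/4 + 148.026ms (3/8)
3. 444.079ms @ 9/8 + 148.026ms (3/8)
4. 592.105ms @ 3/2 + 65.789ms (1/6)
5. 657.895ms @ 5/3 + 131.579ms (1/3)
6. 789.474ms @ 2 + 592.105ms (3/2)
7. 1381.579ms @ 7/2 + 197.368ms (1/2)

note 6 onset = 2b = 789.474ms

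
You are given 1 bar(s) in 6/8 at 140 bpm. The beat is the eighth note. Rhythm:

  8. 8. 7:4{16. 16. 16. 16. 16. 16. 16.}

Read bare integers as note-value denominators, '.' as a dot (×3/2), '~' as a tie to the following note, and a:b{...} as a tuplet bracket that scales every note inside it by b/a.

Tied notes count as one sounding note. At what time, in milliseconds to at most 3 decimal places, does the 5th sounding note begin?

1. 0.0ms @ 0 + 642.857ms (3/2)
2. 642.857ms @ 3/2 + 642.857ms (3/2)
3. 1285.714ms @ 3 + 183.673ms (3/7)
4. 1469.388ms @ 24/7 + 183.673ms (3/7)
5. 1653.061ms @ 27/7 + 183.673ms (3/7)
6. 1836.735ms @ 30/7 + 183.673ms (3/7)
7. 2020.408ms @ 33/7 + 183.673ms (3/7)
8. 2204.082ms @ 36/7 + 183.673ms (3/7)
9. 2387.755ms @ 39/7 + 183.673ms (3/7)

note 5 onset = 27/7b = 1653.061ms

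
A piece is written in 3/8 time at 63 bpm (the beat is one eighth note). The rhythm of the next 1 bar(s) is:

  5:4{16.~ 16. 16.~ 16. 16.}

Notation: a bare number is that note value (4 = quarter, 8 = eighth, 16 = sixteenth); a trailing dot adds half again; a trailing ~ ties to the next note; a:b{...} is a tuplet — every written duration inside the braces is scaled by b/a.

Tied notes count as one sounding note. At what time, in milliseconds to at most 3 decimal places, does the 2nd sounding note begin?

note 2 onset = 6/5b = 1142.857ms

1. 0.0ms @ 0 + 1142.857ms (6/5)
2. 1142.857ms @ 6/5 + 1142.857ms (6/5)
3. 2285.714ms @ 12/5 + 571.429ms (3/5)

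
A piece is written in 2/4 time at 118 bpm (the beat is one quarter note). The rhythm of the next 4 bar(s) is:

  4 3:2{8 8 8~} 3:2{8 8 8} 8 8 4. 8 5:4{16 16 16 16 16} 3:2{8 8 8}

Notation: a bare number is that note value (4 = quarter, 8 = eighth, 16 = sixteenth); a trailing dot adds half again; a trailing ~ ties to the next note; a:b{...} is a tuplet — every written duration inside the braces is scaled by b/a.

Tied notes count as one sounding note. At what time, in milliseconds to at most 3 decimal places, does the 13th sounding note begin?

note 13 onset = 32/5b = 3254.237ms

1. 0.0ms @ 0 + 508.475ms (1)
2. 508.475ms @ 1 + 169.492ms (1/3)
3. 677.966ms @ 4/3 + 169.492ms (1/3)
4. 847.458ms @ 5/3 + 338.983ms (2/3)
5. 1186.441ms @ 7/3 + 169.492ms (1/3)
6. 1355.932ms @ 8/3 + 169.492ms (1/3)
7. 1525.424ms @ 3 + 254.237ms (1/2)
8. 1779.661ms @ 7/2 + 254.237ms (1/2)
9. 2033.898ms @ 4 + 762.712ms (3/2)
10. 2796.61ms @ 11/2 + 254.237ms (1/2)
11. 3050.847ms @ 6 + 101.695ms (1/5)
12. 3152.542ms @ 31/5 + 101.695ms (1/5)
13. 3254.237ms @ 32/5 + 101.695ms (1/5)
14. 3355.932ms @ 33/5 + 101.695ms (1/5)
15. 3457.627ms @ 34/5 + 101.695ms (1/5)
16. 3559.322ms @ 7 + 169.492ms (1/3)
17. 3728.814ms @ 22/3 + 169.492ms (1/3)
18. 3898.305ms @ 23/3 + 169.492ms (1/3)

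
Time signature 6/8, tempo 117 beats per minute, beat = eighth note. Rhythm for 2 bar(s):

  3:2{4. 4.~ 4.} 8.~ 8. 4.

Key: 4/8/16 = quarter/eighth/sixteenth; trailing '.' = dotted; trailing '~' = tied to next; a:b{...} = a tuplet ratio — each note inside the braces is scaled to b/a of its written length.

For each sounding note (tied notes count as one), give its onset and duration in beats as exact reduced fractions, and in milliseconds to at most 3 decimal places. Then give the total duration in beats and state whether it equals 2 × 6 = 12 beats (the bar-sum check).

1) 0.0ms=0b +1025.641ms=2b
2) 1025.641ms=2b +2051.282ms=4b
3) 3076.923ms=6b +1538.462ms=3b
4) 4615.385ms=9b +1538.462ms=3b
Σ=12b of 12 (117bpm 6/8) — PASS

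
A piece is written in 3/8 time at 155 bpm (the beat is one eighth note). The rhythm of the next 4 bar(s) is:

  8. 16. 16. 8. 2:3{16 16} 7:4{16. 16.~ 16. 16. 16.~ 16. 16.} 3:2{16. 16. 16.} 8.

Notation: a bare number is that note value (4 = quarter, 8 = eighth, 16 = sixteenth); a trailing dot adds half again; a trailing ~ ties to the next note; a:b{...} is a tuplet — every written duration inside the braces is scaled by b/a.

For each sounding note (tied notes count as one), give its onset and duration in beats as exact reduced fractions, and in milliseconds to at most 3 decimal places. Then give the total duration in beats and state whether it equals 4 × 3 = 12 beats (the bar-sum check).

1) 0.0ms=0b +580.645ms=3/2b
2) 580.645ms=3/2b +290.323ms=3/4b
3) 870.968ms=9/4b +290.323ms=3/4b
4) 1161.29ms=3b +580.645ms=3/2b
5) 1741.935ms=9/2b +290.323ms=3/4b
6) 2032.258ms=21/4b +290.323ms=3/4b
7) 2322.581ms=6b +165.899ms=3/7b
8) 2488.479ms=45/7b +331.797ms=6/7b
9) 2820.276ms=51/7b +165.899ms=3/7b
10) 2986.175ms=54/7b +331.797ms=6/7b
11) 3317.972ms=60/7b +165.899ms=3/7b
12) 3483.871ms=9b +193.548ms=1/2b
13) 3677.419ms=19/2b +193.548ms=1/2b
14) 3870.968ms=10b +193.548ms=1/2b
15) 4064.516ms=21/2b +580.645ms=3/2b
Σ=12b of 12 (155bpm 3/8) — PASS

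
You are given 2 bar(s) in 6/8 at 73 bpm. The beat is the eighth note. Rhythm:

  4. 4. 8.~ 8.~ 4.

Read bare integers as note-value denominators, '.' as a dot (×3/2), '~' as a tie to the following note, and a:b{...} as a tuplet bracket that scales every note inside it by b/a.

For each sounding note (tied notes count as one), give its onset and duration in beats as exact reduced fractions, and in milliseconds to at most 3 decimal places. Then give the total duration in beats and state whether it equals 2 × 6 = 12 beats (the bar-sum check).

1) 0.0ms=0b +2465.753ms=3b
2) 2465.753ms=3b +2465.753ms=3b
3) 4931.507ms=6b +4931.507ms=6b
Σ=12b of 12 (73bpm 6/8) — PASS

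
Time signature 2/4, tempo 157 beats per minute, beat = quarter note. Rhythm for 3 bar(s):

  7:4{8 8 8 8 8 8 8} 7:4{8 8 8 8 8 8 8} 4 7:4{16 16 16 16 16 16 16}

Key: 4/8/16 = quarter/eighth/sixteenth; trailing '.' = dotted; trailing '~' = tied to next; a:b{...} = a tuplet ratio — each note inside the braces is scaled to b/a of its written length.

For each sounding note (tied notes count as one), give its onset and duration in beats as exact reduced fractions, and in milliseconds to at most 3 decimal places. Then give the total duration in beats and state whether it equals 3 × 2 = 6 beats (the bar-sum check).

1) 0.0ms=0b +109.19ms=2/7b
2) 109.19ms=2/7b +109.19ms=2/7b
3) 218.38ms=4/7b +109.19ms=2/7b
4) 327.571ms=6/7b +109.19ms=2/7b
5) 436.761ms=8/7b +109.19ms=2/7b
6) 545.951ms=10/7b +109.19ms=2/7b
7) 655.141ms=12/7b +109.19ms=2/7b
8) 764.331ms=2b +109.19ms=2/7b
9) 873.521ms=16/7b +109.19ms=2/7b
10) 982.712ms=18/7b +109.19ms=2/7b
11) 1091.902ms=20/7b +109.19ms=2/7b
12) 1201.092ms=22/7b +109.19ms=2/7b
13) 1310.282ms=24/7b +109.19ms=2/7b
14) 1419.472ms=26/7b +109.19ms=2/7b
15) 1528.662ms=4b +382.166ms=1b
16) 1910.828ms=5b +54.595ms=1/7b
17) 1965.423ms=36/7b +54.595ms=1/7b
18) 2020.018ms=37/7b +54.595ms=1/7b
19) 2074.613ms=38/7b +54.595ms=1/7b
20) 2129.208ms=39/7b +54.595ms=1/7b
21) 2183.803ms=40/7b +54.595ms=1/7b
22) 2238.399ms=41/7b +54.595ms=1/7b
Σ=6b of 6 (157bpm 2/4) — PASS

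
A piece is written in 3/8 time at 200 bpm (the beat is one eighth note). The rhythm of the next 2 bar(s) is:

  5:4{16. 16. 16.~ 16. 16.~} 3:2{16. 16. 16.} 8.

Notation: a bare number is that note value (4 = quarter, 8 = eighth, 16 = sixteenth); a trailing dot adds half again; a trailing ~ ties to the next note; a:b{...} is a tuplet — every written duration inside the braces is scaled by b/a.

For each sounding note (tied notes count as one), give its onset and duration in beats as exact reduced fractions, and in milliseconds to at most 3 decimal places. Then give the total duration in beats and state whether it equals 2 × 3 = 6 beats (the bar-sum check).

1) 0.0ms=0b +180.0ms=3/5b
2) 180.0ms=3/5b +180.0ms=3/5b
3) 360.0ms=6/5b +360.0ms=6/5b
4) 720.0ms=12/5b +330.0ms=11/10b
5) 1050.0ms=7/2b +150.0ms=1/2b
6) 1200.0ms=4b +150.0ms=1/2b
7) 1350.0ms=9/2b +450.0ms=3/2b
Σ=6b of 6 (200bpm 3/8) — PASS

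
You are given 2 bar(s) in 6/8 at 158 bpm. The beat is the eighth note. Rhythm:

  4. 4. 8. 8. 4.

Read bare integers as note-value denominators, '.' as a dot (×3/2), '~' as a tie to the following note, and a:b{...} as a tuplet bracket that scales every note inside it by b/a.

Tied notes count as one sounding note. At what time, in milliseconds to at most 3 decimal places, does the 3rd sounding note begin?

note 3 onset = 6b = 2278.481ms

1. 0.0ms @ 0 + 1139.241ms (3)
2. 1139.241ms @ 3 + 1139.241ms (3)
3. 2278.481ms @ 6 + 569.62ms (3/2)
4. 2848.101ms @ 15/2 + 569.62ms (3/2)
5. 3417.722ms @ 9 + 1139.241ms (3)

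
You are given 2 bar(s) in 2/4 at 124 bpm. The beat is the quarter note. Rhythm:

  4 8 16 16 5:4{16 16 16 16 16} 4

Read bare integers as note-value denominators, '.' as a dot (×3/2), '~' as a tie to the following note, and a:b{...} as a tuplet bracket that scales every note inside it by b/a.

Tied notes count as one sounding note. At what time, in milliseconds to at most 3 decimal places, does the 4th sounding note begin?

1. 0.0ms @ 0 + 483.871ms (1)
2. 483.871ms @ 1 + 241.935ms (1/2)
3. 725.806ms @ 3/2 + 120.968ms (1/4)
4. 846.774ms @ 7/4 + 120.968ms (1/4)
5. 967.742ms @ 2 + 96.774ms (1/5)
6. 1064.516ms @ 11/5 + 96.774ms (1/5)
7. 1161.29ms @ 12/5 + 96.774ms (1/5)
8. 1258.065ms @ 13/5 + 96.774ms (1/5)
9. 1354.839ms @ 14/5 + 96.774ms (1/5)
10. 1451.613ms @ 3 + 483.871ms (1)

note 4 onset = 7/4b = 846.774ms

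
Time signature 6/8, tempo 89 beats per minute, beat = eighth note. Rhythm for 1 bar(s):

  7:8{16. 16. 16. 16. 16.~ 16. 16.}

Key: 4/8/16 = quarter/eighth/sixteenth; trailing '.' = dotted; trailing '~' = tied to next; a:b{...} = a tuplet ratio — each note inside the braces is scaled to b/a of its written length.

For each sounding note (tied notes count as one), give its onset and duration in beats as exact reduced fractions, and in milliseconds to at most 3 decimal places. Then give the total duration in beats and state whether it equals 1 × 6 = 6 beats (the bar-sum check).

1) 0.0ms=0b +577.849ms=6/7b
2) 577.849ms=6/7b +577.849ms=6/7b
3) 1155.698ms=12/7b +577.849ms=6/7b
4) 1733.547ms=18/7b +577.849ms=6/7b
5) 2311.396ms=24/7b +1155.698ms=12/7b
6) 3467.095ms=36/7b +577.849ms=6/7b
Σ=6b of 6 (89bpm 6/8) — PASS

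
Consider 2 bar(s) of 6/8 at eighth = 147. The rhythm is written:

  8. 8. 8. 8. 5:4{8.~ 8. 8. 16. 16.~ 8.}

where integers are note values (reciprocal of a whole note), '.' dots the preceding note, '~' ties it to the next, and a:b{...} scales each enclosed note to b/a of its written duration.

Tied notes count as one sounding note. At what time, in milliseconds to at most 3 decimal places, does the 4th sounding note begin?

1. 0.0ms @ 0 + 612.245ms (3/2)
2. 612.245ms @ 3/2 + 612.245ms (3/2)
3. 1224.49ms @ 3 + 612.245ms (3/2)
4. 1836.735ms @ 9/2 + 612.245ms (3/2)
5. 2448.98ms @ 6 + 979.592ms (12/5)
6. 3428.571ms @ 42/5 + 489.796ms (6/5)
7. 3918.367ms @ 48/5 + 244.898ms (3/5)
8. 4163.265ms @ 51/5 + 734.694ms (9/5)

note 4 onset = 9/2b = 1836.735ms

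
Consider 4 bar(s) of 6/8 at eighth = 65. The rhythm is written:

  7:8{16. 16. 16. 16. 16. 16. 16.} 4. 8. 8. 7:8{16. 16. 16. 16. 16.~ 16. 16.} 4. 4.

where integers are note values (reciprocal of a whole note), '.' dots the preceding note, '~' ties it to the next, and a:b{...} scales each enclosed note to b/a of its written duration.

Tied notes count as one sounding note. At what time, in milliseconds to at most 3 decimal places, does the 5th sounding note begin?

1. 0.0ms @ 0 + 791.209ms (6/7)
2. 791.209ms @ 6/7 + 791.209ms (6/7)
3. 1582.418ms @ 12/7 + 791.209ms (6/7)
4. 2373.626ms @ 18/7 + 791.209ms (6/7)
5. 3164.835ms @ 24/7 + 791.209ms (6/7)
6. 3956.044ms @ 30/7 + 791.209ms (6/7)
7. 4747.253ms @ 36/7 + 791.209ms (6/7)
8. 5538.462ms @ 6 + 2769.231ms (3)
9. 8307.692ms @ 9 + 1384.615ms (3/2)
10. 9692.308ms @ 21/2 + 1384.615ms (3/2)
11. 11076.923ms @ 12 + 791.209ms (6/7)
12. 11868.132ms @ 90/7 + 791.209ms (6/7)
13. 12659.341ms @ 96/7 + 791.209ms (6/7)
14. 13450.549ms @ 102/7 + 791.209ms (6/7)
15. 14241.758ms @ 108/7 + 1582.418ms (12/7)
16. 15824.176ms @ 120/7 + 791.209ms (6/7)
17. 16615.385ms @ 18 + 2769.231ms (3)
18. 19384.615ms @ 21 + 2769.231ms (3)

note 5 onset = 24/7b = 3164.835ms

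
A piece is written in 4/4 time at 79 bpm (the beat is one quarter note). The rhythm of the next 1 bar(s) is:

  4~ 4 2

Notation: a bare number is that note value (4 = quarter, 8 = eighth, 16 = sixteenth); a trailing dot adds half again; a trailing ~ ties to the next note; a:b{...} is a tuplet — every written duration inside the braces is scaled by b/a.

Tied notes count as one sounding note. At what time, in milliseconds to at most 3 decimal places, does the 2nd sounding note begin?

1. 0.0ms @ 0 + 1518.987ms (2)
2. 1518.987ms @ 2 + 1518.987ms (2)

note 2 onset = 2b = 1518.987ms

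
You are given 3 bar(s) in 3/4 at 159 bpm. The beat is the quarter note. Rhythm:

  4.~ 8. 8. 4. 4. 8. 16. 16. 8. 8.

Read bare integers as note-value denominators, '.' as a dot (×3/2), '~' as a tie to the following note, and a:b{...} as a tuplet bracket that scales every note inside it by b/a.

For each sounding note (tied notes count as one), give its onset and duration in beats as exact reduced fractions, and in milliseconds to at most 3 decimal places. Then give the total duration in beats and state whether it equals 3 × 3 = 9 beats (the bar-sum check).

1) 0.0ms=0b +849.057ms=9/4b
2) 849.057ms=9/4b +283.019ms=3/4b
3) 1132.075ms=3b +566.038ms=3/2b
4) 1698.113ms=9/2b +566.038ms=3/2b
5) 2264.151ms=6b +283.019ms=3/4b
6) 2547.17ms=27/4b +141.509ms=3/8b
7) 2688.679ms=57/8b +141.509ms=3/8b
8) 2830.189ms=15/2b +283.019ms=3/4b
9) 3113.208ms=33/4b +283.019ms=3/4b
Σ=9b of 9 (159bpm 3/4) — PASS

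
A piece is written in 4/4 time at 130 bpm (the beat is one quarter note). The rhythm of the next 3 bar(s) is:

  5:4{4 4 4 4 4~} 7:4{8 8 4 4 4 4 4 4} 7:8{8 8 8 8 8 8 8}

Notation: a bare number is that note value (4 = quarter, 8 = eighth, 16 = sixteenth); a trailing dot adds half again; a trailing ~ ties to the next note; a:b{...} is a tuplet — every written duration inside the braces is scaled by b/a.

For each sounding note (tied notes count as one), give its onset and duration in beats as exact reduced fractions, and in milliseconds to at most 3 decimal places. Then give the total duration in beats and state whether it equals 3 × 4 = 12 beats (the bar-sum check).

1) 0.0ms=0b +369.231ms=4/5b
2) 369.231ms=4/5b +369.231ms=4/5b
3) 738.462ms=8/5b +369.231ms=4/5b
4) 1107.692ms=12/5b +369.231ms=4/5b
5) 1476.923ms=16/5b +501.099ms=38/35b
6) 1978.022ms=30/7b +131.868ms=2/7b
7) 2109.89ms=32/7b +263.736ms=4/7b
8) 2373.626ms=36/7b +263.736ms=4/7b
9) 2637.363ms=40/7b +263.736ms=4/7b
10) 2901.099ms=44/7b +263.736ms=4/7b
11) 3164.835ms=48/7b +263.736ms=4/7b
12) 3428.571ms=52/7b +263.736ms=4/7b
13) 3692.308ms=8b +263.736ms=4/7b
14) 3956.044ms=60/7b +263.736ms=4/7b
15) 4219.78ms=64/7b +263.736ms=4/7b
16) 4483.516ms=68/7b +263.736ms=4/7b
17) 4747.253ms=72/7b +263.736ms=4/7b
18) 5010.989ms=76/7b +263.736ms=4/7b
19) 5274.725ms=80/7b +263.736ms=4/7b
Σ=12b of 12 (130bpm 4/4) — PASS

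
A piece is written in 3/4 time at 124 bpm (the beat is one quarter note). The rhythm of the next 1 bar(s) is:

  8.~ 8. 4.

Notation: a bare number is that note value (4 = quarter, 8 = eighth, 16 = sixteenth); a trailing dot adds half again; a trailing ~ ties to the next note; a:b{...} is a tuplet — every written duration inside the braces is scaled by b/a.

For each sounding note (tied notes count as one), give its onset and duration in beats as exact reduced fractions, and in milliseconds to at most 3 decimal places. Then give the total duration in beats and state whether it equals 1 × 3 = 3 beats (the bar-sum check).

1) 0.0ms=0b +725.806ms=3/2b
2) 725.806ms=3/2b +725.806ms=3/2b
Σ=3b of 3 (124bpm 3/4) — PASS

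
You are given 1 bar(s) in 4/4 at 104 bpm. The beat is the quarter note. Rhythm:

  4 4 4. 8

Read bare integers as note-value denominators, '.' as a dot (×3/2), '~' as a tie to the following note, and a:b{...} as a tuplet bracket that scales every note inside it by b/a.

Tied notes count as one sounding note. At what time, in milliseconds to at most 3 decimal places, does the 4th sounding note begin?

1. 0.0ms @ 0 + 576.923ms (1)
2. 576.923ms @ 1 + 576.923ms (1)
3. 1153.846ms @ 2 + 865.385ms (3/2)
4. 2019.231ms @ 7/2 + 288.462ms (1/2)

note 4 onset = 7/2b = 2019.231ms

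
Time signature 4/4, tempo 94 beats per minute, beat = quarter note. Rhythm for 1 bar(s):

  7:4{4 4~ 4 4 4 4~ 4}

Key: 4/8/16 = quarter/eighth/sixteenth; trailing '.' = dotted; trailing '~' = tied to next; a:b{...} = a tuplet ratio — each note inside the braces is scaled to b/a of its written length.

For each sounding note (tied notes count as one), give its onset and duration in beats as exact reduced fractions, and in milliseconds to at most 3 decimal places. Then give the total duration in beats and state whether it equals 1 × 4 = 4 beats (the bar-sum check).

1) 0.0ms=0b +364.742ms=4/7b
2) 364.742ms=4/7b +729.483ms=8/7b
3) 1094.225ms=12/7b +364.742ms=4/7b
4) 1458.967ms=16/7b +364.742ms=4/7b
5) 1823.708ms=20/7b +729.483ms=8/7b
Σ=4b of 4 (94bpm 4/4) — PASS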